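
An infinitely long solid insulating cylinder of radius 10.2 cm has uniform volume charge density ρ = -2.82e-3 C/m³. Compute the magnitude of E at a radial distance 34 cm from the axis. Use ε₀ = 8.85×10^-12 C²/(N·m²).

Choose a coaxial cylinder of radius r = 34 cm (arbitrary length L) as the Gaussian surface (r > 10.2 cm, full cross-section enclosed).
λ_enc = ρ·πR² = (-2.82e-3)π(0.102)² = -9.217e-5 C/m.
Applying ∮E·dA = Q_enc/ε₀ with the end caps contributing no flux:
E = |λ_enc|/(2πε₀r) = (9.217×10^-5)/(2π·8.85×10^-12·0.34) = 4.88×10^6 N/C.

|E| = 4.88×10^6 N/C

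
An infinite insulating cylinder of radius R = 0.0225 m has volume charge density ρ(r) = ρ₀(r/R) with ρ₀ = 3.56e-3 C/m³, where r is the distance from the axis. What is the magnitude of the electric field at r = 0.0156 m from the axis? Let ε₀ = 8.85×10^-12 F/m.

Choose a coaxial cylinder of radius r = 0.0156 m (arbitrary length L) as the Gaussian surface (r < R).
Integrating ρ over the cross-section to radius r: λ_enc = (2πρ₀/R) ∫₀^r r'^2 dr' = 2πρ₀ r^3/(3·R) = 1.258e-6 C/m.
Applying ∮E·dA = Q_enc/ε₀ with the end caps contributing no flux:
E = |λ_enc|/(2πε₀r) = (1.258×10^-6)/(2π·8.85×10^-12·0.0156) = 1.45×10^6 N/C.

E = 1.45×10^6 V/m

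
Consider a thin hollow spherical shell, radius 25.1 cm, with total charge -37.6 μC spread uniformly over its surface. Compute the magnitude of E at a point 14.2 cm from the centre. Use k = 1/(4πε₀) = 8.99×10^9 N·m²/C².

Use a concentric Gaussian sphere at r = 14.2 cm (inside the shell, r < 25.1 cm).
All the charge is outside the Gaussian surface: Q_enc = 0, hence E = 0 everywhere inside the shell.

|E| = 0 N/C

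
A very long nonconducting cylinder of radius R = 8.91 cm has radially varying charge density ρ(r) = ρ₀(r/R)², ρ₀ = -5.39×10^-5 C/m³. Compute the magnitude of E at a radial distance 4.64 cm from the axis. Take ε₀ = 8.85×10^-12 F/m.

E ≈ 1.92×10^4 N/C

Take a coaxial cylindrical Gaussian surface of radius r = 4.64 cm and length L (r < R).
λ_enc = ∫₀^r ρ(r')·2πr' dr' = (2πρ₀/R²)·r^4/4 = -4.943×10^-8 C/m.
Gauss's law: E·2πrL = λ_enc L/ε₀.
E = |λ_enc|/(2πε₀r) = (4.943e-8)/(2π·8.85×10^-12·0.0464) = 1.92×10^4 N/C.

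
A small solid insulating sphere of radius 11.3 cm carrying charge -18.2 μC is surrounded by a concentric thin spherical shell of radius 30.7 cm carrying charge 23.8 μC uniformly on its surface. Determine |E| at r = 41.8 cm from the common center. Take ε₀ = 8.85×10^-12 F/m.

|E| = 2.88×10^5 V/m

Take a concentric spherical Gaussian surface of radius r = 41.8 cm (r > 30.7 cm, enclosing both).
Q_enc = (-18.2 μC) + (23.8 μC) = 5.60×10^-6 C.
Applying ∮E·dA = Q_enc/ε₀ with Φ = E(4πr²):
E = |Q_enc|/(4πε₀r²) = (5.60×10^-6)/(4π·8.85×10^-12·(0.418)²) = 2.88×10^5 N/C.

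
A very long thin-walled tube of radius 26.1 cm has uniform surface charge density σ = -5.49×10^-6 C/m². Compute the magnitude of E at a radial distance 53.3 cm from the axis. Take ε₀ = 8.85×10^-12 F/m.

By cylindrical symmetry E is radial; use a coaxial Gaussian cylinder of radius 53.3 cm and length L (r > 26.1 cm).
The whole shell is enclosed: λ_enc = σ·2πR = (-5.49×10^-6)·2π·(0.261) = -9.003×10^-6 C/m.
Since E is radial and uniform over the curved surface, Φ = E·2πrL = Q_enc/ε₀ = λ_enc L/ε₀.
E = |λ_enc|/(2πε₀r) = (9.003×10^-6)/(2π·8.85×10^-12·0.533) = 3.04×10^5 N/C.

|E| = 3.04e5 N/C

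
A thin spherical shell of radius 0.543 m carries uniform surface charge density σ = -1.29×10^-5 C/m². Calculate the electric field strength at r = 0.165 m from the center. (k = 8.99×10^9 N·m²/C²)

Symmetry ⇒ E = E(r) r̂. Gaussian sphere of radius r = 0.165 m (inside the shell, r < 0.543 m).
All the charge is outside the Gaussian surface: Q_enc = 0, hence E = 0 everywhere inside the shell.

|E| = 0 N/C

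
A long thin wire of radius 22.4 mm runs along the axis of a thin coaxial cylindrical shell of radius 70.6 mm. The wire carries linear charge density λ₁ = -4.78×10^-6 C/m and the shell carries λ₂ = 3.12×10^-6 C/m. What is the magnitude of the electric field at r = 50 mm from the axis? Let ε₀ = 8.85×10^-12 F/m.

By cylindrical symmetry E is radial; use a coaxial Gaussian cylinder of radius 50 mm and length L (between the conductors, 22.4 mm < r < 70.6 mm).
The shell at 70.6 mm lies outside the Gaussian surface, so λ_enc = λ₁ = -4.78×10^-6 C/m.
By Gauss's law (flux through the curved wall only), E·2πrL = λ_enc L/ε₀.
E = |λ_enc|/(2πε₀r) = (4.78×10^-6)/(2π·8.85×10^-12·0.05) = 1.72e6 N/C.

E ≈ 1.72×10^6 N/C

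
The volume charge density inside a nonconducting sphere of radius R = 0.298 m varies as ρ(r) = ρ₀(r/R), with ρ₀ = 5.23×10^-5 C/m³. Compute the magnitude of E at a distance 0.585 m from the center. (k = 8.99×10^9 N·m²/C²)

By spherical symmetry E is radial; choose a Gaussian sphere of radius r = 0.585 m (r > R, all charge enclosed).
Q_enc = 4π ∫₀^R ρ₀(r'/R)^1 r'² dr' = 4πρ₀R³/4 = 4.348e-6 C.
By Gauss's law, ∮E·dA = E·4πr² = Q_enc/ε₀.
E = k|Q_enc|/r² = (8.99×10^9)(4.348e-6)/(0.585)² = 1.14×10^5 N/C.

|E| ≈ 1.14e5 V/m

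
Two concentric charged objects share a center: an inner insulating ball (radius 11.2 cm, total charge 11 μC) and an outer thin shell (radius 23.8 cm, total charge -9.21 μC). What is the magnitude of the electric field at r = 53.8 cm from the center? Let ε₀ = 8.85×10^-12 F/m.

Take a concentric spherical Gaussian surface of radius r = 53.8 cm (r > 23.8 cm, enclosing both).
Q_enc = (11 μC) + (-9.21 μC) = 1.79e-6 C.
Applying ∮E·dA = Q_enc/ε₀ with Φ = E(4πr²):
E = |Q_enc|/(4πε₀r²) = (1.79×10^-6)/(4π·8.85×10^-12·(0.538)²) = 5.56×10^4 N/C.

|E| = 5.56×10^4 V/m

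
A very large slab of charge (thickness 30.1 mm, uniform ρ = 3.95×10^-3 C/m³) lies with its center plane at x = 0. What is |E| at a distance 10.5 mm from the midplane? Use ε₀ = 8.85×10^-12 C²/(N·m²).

|E| = 4.69×10^6 V/m

By symmetry E is perpendicular to the slab. A Gaussian pillbox from −10.5 mm to +10.5 mm (face area A) lies entirely within the slab.
Q_enc = ρ·(2x)·A and flux = 2EA, so 2EA = 2ρxA/ε₀ ⇒ E = |ρ|x/ε₀.
E = (3.95e-3)(0.0105)/(8.85×10^-12) = 4.69×10^6 N/C.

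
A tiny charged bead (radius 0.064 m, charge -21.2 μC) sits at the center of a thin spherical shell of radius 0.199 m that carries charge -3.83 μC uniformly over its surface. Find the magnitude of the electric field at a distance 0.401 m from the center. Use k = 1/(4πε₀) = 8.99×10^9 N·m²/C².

E = 1.40×10^6 N/C

Symmetry ⇒ E = E(r) r̂. Gaussian sphere of radius r = 0.401 m (r > 0.199 m, enclosing both).
Q_enc = (-21.2 μC) + (-3.83 μC) = -2.503e-5 C.
Since E is radial and uniform over the Gaussian sphere, Φ = E·4πr² = Q_enc/ε₀.
E = k|Q_enc|/r² = (8.99×10^9)(2.503e-5)/(0.401)² = 1.40×10^6 N/C.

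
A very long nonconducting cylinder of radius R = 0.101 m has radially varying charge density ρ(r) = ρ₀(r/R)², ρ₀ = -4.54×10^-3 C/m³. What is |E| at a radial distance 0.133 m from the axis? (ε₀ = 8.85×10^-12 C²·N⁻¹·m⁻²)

Coaxial Gaussian cylinder, radius r = 0.133 m, length L (r > R, full charge per length enclosed).
λ_enc = 2π ∫₀^R ρ₀(r'/R)^2 r' dr' = 2πρ₀R²/4 = -7.275×10^-5 C/m.
By Gauss's law (flux through the curved wall only), E·2πrL = λ_enc L/ε₀.
E = |λ_enc|/(2πε₀r) = (7.275e-5)/(2π·8.85×10^-12·0.133) = 9.84e6 N/C.

E = 9.84e6 V/m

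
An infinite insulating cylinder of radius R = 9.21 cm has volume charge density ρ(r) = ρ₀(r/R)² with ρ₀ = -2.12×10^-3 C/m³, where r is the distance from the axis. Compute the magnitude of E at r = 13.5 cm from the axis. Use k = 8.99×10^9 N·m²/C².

Coaxial Gaussian cylinder, radius r = 13.5 cm, length L (r > R, full charge per length enclosed).
λ_enc = 2π ∫₀^R ρ₀(r'/R)^2 r' dr' = 2πρ₀R²/4 = -2.825×10^-5 C/m.
By Gauss's law (flux through the curved wall only), E·2πrL = λ_enc L/ε₀.
E = 2k|λ_enc|/r = 2(8.99×10^9)(2.825×10^-5)/(0.135) = 3.76×10^6 N/C.

E ≈ 3.76×10^6 N/C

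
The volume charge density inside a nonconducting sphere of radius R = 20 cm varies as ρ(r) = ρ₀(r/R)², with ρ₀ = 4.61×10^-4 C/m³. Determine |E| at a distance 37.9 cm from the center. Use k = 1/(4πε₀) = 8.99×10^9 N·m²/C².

Take a concentric spherical Gaussian surface of radius r = 37.9 cm (r > R, all charge enclosed).
Q_enc = 4π ∫₀^R ρ₀(r'/R)^2 r'² dr' = 4πρ₀R³/5 = 9.269×10^-6 C.
Applying ∮E·dA = Q_enc/ε₀ with Φ = E(4πr²):
E = k|Q_enc|/r² = (8.99×10^9)(9.269×10^-6)/(0.379)² = 5.80×10^5 N/C.

E = 5.80e5 N/C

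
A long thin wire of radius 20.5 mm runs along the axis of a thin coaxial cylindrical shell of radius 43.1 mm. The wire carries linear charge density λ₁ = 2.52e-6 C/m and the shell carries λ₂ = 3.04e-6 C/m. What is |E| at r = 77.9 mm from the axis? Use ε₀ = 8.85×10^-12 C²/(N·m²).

Coaxial Gaussian cylinder, radius r = 77.9 mm, length L (r > 43.1 mm, enclosing both).
λ_enc = λ₁ + λ₂ = (2.52×10^-6) + (3.04×10^-6) = 5.56×10^-6 C/m.
Applying ∮E·dA = Q_enc/ε₀ with the end caps contributing no flux:
E = |λ_enc|/(2πε₀r) = (5.56×10^-6)/(2π·8.85×10^-12·0.0779) = 1.28×10^6 N/C.

E ≈ 1.28×10^6 N/C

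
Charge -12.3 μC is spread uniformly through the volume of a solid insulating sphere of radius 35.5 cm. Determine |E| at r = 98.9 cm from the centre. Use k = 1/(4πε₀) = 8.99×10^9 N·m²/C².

|E| ≈ 1.13×10^5 N/C

By spherical symmetry E is radial; choose a Gaussian sphere of radius r = 98.9 cm (r > R, so the entire charge is enclosed).
Q_enc = -12.3 μC = -1.23×10^-5 C.
By Gauss's law, ∮E·dA = E·4πr² = Q_enc/ε₀.
E = k|Q_enc|/r² = (8.99×10^9)(1.23e-5)/(0.989)² = 1.13e5 N/C.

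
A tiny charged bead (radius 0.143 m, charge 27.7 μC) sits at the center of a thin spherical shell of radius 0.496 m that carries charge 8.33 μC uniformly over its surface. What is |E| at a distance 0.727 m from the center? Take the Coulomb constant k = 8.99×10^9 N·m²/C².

E ≈ 6.13×10^5 N/C

By spherical symmetry E is radial; choose a Gaussian sphere of radius r = 0.727 m (r > 0.496 m, enclosing both).
Q_enc = (27.7 μC) + (8.33 μC) = 3.603×10^-5 C.
By Gauss's law, ∮E·dA = E·4πr² = Q_enc/ε₀.
E = k|Q_enc|/r² = (8.99×10^9)(3.603×10^-5)/(0.727)² = 6.13×10^5 N/C.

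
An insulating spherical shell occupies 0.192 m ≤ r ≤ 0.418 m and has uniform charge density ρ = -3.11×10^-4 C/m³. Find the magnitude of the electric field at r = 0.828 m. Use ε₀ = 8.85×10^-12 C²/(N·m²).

Take a concentric spherical Gaussian surface of radius r = 0.828 m (r > 0.418 m, enclosing the whole shell).
Q_enc = ρ·(4π/3)(b³ − a³) = (-3.11×10^-4)·(4π/3)·((0.418)³ − (0.192)³) = -8.592e-5 C.
Applying ∮E·dA = Q_enc/ε₀ with Φ = E(4πr²):
E = |Q_enc|/(4πε₀r²) = (8.592×10^-5)/(4π·8.85×10^-12·(0.828)²) = 1.13×10^6 N/C.

|E| ≈ 1.13×10^6 N/C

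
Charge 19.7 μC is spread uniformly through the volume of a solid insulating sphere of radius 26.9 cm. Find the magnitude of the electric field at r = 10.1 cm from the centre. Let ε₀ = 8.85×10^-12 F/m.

By spherical symmetry E is radial; choose a Gaussian sphere of radius r = 10.1 cm (r < R).
Only the charge within r is enclosed: Q_enc = Q·(r/R)³ = (19.7 μC)·(10.1 cm/26.9 cm)³ = 1.043e-6 C.
Applying ∮E·dA = Q_enc/ε₀ with Φ = E(4πr²):
E = |Q_enc|/(4πε₀r²) = (1.043×10^-6)/(4π·8.85×10^-12·(0.101)²) = 9.19×10^5 N/C.

E ≈ 9.19×10^5 N/C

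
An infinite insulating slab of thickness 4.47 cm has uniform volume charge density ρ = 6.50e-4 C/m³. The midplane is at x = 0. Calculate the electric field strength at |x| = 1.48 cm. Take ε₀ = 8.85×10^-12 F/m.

|E| = 1.09e6 N/C

By symmetry E is perpendicular to the slab. A Gaussian pillbox from −1.48 cm to +1.48 cm (face area A) lies entirely within the slab.
Q_enc = ρ·(2x)·A and flux = 2EA, so 2EA = 2ρxA/ε₀ ⇒ E = |ρ|x/ε₀.
E = (6.50e-4)(0.0148)/(8.85×10^-12) = 1.09×10^6 N/C.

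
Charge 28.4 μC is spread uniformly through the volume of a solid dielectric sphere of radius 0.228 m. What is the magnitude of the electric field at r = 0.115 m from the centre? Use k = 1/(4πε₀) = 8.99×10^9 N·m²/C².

2.48×10^6 V/m

Take a concentric spherical Gaussian surface of radius r = 0.115 m (r < R).
Only the charge within r is enclosed: Q_enc = Q·(r/R)³ = (28.4 μC)·(0.115 m/0.228 m)³ = 3.644×10^-6 C.
Applying ∮E·dA = Q_enc/ε₀ with Φ = E(4πr²):
E = k|Q_enc|/r² = (8.99×10^9)(3.644e-6)/(0.115)² = 2.48×10^6 N/C.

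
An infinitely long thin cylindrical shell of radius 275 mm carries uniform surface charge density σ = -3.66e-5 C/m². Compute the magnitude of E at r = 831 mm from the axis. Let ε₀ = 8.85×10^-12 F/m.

By cylindrical symmetry E is radial; use a coaxial Gaussian cylinder of radius 831 mm and length L (r > 275 mm).
The whole shell is enclosed: λ_enc = σ·2πR = (-3.66×10^-5)·2π·(0.275) = -6.324×10^-5 C/m.
By Gauss's law (flux through the curved wall only), E·2πrL = λ_enc L/ε₀.
E = |λ_enc|/(2πε₀r) = (6.324e-5)/(2π·8.85×10^-12·0.831) = 1.37e6 N/C.

E ≈ 1.37×10^6 N/C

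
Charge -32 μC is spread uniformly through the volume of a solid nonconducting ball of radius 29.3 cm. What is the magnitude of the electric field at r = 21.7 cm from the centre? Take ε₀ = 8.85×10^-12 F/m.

Take a concentric spherical Gaussian surface of radius r = 21.7 cm (r < R).
For a uniform sphere the enclosed fraction is (r/R)³, so Q_enc = (-32 μC)(0.217/0.293)³ = -1.30×10^-5 C.
Gauss's law: E·4πr² = Q_enc/ε₀.
E = |Q_enc|/(4πε₀r²) = (1.30×10^-5)/(4π·8.85×10^-12·(0.217)²) = 2.48×10^6 N/C.

|E| ≈ 2.48×10^6 V/m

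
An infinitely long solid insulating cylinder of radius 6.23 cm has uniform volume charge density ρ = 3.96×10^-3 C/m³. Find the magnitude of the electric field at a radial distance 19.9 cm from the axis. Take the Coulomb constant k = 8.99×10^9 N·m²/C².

Coaxial Gaussian cylinder, radius r = 19.9 cm, length L (r > 6.23 cm, full cross-section enclosed).
λ_enc = ρ·πR² = (3.96e-3)π(0.0623)² = 4.829e-5 C/m.
By Gauss's law (flux through the curved wall only), E·2πrL = λ_enc L/ε₀.
E = 2k|λ_enc|/r = 2(8.99×10^9)(4.829×10^-5)/(0.199) = 4.36×10^6 N/C.

|E| ≈ 4.36×10^6 N/C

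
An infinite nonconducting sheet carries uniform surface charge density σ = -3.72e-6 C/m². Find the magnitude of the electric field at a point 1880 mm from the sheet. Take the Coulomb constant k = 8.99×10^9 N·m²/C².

E ≈ 2.10×10^5 N/C

By planar symmetry E is perpendicular to the sheet and uniform; use a Gaussian pillbox with flat faces of area A on each side of the sheet.
Flux Φ = 2EA and Q_enc = σA, so 2EA = σA/ε₀ ⇒ E = |σ|/(2ε₀), independent of distance.
E = 2πk|σ| = 2π(8.99×10^9)(3.72×10^-6) = 2.10e5 N/C.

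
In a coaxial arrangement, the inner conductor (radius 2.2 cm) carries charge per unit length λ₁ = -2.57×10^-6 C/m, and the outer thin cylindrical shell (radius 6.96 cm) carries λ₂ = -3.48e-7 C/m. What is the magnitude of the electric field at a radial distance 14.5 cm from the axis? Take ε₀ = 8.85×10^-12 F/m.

|E| ≈ 3.62×10^5 N/C

Choose a coaxial cylinder of radius r = 14.5 cm (arbitrary length L) as the Gaussian surface (r > 6.96 cm, enclosing both).
λ_enc = λ₁ + λ₂ = (-2.57e-6) + (-3.48e-7) = -2.918×10^-6 C/m.
Applying ∮E·dA = Q_enc/ε₀ with the end caps contributing no flux:
E = |λ_enc|/(2πε₀r) = (2.918×10^-6)/(2π·8.85×10^-12·0.145) = 3.62×10^5 N/C.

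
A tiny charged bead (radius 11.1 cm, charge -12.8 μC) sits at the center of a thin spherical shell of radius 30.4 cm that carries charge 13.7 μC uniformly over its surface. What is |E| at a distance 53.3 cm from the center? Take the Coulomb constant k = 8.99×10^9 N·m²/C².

2.85×10^4 N/C

By spherical symmetry E is radial; choose a Gaussian sphere of radius r = 53.3 cm (r > 30.4 cm, enclosing both).
Q_enc = (-12.8 μC) + (13.7 μC) = 9.00×10^-7 C.
By Gauss's law, ∮E·dA = E·4πr² = Q_enc/ε₀.
E = k|Q_enc|/r² = (8.99×10^9)(9.00×10^-7)/(0.533)² = 2.85e4 N/C.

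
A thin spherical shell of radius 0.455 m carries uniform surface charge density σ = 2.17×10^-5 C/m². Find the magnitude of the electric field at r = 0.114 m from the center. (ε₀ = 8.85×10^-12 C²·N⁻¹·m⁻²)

Symmetry ⇒ E = E(r) r̂. Gaussian sphere of radius r = 0.114 m (inside the shell, r < 0.455 m).
No charge lies within this surface, so Q_enc = 0 and Gauss's law gives E·4πr² = 0 ⇒ E = 0.

E = 0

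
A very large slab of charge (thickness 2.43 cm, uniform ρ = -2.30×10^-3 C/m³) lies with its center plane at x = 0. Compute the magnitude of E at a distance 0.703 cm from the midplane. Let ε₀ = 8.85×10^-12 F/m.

By symmetry E is perpendicular to the slab. A Gaussian pillbox from −0.703 cm to +0.703 cm (face area A) lies entirely within the slab.
Q_enc = ρ·(2x)·A and flux = 2EA, so 2EA = 2ρxA/ε₀ ⇒ E = |ρ|x/ε₀.
E = (2.30e-3)(0.00703)/(8.85×10^-12) = 1.83×10^6 N/C.

|E| = 1.83×10^6 N/C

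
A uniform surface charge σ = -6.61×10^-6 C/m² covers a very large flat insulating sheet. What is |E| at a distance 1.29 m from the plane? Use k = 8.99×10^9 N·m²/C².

The symmetry is planar: E is normal to the sheet and the same magnitude on both sides. Take a pillbox straddling the sheet with end-cap area A.
Flux Φ = 2EA and Q_enc = σA, so 2EA = σA/ε₀ ⇒ E = |σ|/(2ε₀), independent of distance.
E = 2πk|σ| = 2π(8.99×10^9)(6.61×10^-6) = 3.73e5 N/C.

|E| ≈ 3.73×10^5 N/C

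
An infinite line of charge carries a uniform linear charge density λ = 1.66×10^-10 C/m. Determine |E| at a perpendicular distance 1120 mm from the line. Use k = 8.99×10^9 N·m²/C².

Coaxial Gaussian cylinder, radius r = 1120 mm, length L.
Q_enc = λL, so λ_enc = 1.66×10^-10 C/m.
By Gauss's law (flux through the curved wall only), E·2πrL = λ_enc L/ε₀.
E = 2k|λ_enc|/r = 2(8.99×10^9)(1.66×10^-10)/(1.12) = 2.66 N/C.

E = 2.66 N/C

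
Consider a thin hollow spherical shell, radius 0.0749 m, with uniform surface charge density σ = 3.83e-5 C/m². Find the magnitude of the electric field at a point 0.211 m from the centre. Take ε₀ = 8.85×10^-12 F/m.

Take a concentric spherical Gaussian surface of radius r = 0.211 m (r > 0.0749 m).
The entire shell is enclosed: Q_enc = σ·4πR² = (3.83×10^-5)·4π·(0.0749)² = 2.70×10^-6 C.
By Gauss's law, ∮E·dA = E·4πr² = Q_enc/ε₀.
E = |Q_enc|/(4πε₀r²) = (2.70×10^-6)/(4π·8.85×10^-12·(0.211)²) = 5.45×10^5 N/C.

5.45×10^5 N/C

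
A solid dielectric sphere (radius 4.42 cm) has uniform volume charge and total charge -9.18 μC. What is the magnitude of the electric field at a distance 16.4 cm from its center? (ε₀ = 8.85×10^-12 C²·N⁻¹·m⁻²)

E ≈ 3.07e6 N/C

Symmetry ⇒ E = E(r) r̂. Gaussian sphere of radius r = 16.4 cm (r > R, so the entire charge is enclosed).
Q_enc = -9.18 μC = -9.18e-6 C.
Since E is radial and uniform over the Gaussian sphere, Φ = E·4πr² = Q_enc/ε₀.
E = |Q_enc|/(4πε₀r²) = (9.18×10^-6)/(4π·8.85×10^-12·(0.164)²) = 3.07e6 N/C.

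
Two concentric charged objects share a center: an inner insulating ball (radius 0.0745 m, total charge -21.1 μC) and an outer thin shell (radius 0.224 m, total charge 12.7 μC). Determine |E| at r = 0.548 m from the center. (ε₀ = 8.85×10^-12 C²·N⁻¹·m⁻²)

E = 2.52×10^5 N/C

Symmetry ⇒ E = E(r) r̂. Gaussian sphere of radius r = 0.548 m (r > 0.224 m, enclosing both).
Q_enc = (-21.1 μC) + (12.7 μC) = -8.40×10^-6 C.
Applying ∮E·dA = Q_enc/ε₀ with Φ = E(4πr²):
E = |Q_enc|/(4πε₀r²) = (8.40×10^-6)/(4π·8.85×10^-12·(0.548)²) = 2.52×10^5 N/C.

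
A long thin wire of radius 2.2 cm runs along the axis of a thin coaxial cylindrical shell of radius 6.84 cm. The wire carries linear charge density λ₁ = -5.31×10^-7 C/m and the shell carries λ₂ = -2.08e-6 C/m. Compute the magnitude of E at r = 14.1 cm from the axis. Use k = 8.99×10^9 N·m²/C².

E ≈ 3.33e5 V/m

Coaxial Gaussian cylinder, radius r = 14.1 cm, length L (r > 6.84 cm, enclosing both).
λ_enc = λ₁ + λ₂ = (-5.31×10^-7) + (-2.08e-6) = -2.611×10^-6 C/m.
Gauss's law: E·2πrL = λ_enc L/ε₀.
E = 2k|λ_enc|/r = 2(8.99×10^9)(2.611e-6)/(0.141) = 3.33e5 N/C.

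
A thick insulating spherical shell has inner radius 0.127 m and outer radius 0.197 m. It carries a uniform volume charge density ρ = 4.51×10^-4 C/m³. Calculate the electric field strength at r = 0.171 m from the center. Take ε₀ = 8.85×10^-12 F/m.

E = 1.71e6 N/C

Take a concentric spherical Gaussian surface of radius r = 0.171 m (within the shell material, 0.127 m < r < 0.197 m).
Enclosed charge is the volume from a to r: Q_enc = (4π/3)ρ(r³ − a³) = 5.576e-6 C.
Since E is radial and uniform over the Gaussian sphere, Φ = E·4πr² = Q_enc/ε₀.
E = |Q_enc|/(4πε₀r²) = (5.576e-6)/(4π·8.85×10^-12·(0.171)²) = 1.71e6 N/C.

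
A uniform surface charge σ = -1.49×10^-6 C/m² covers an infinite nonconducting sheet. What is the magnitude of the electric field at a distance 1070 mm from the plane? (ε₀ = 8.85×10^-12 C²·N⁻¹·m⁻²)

E ≈ 8.42×10^4 N/C

By planar symmetry E is perpendicular to the sheet and uniform; use a Gaussian pillbox with flat faces of area A on each side of the sheet.
Only the two end caps contribute flux: Φ = 2EA. With Q_enc = σA, Gauss's law gives E = |σ|/(2ε₀).
E = |σ|/(2ε₀) = (1.49×10^-6)/(2·8.85×10^-12) = 8.42×10^4 N/C.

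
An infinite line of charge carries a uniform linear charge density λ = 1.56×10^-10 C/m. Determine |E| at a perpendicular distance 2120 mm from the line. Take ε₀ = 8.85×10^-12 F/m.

Choose a coaxial cylinder of radius r = 2120 mm (arbitrary length L) as the Gaussian surface.
Q_enc = λL, so λ_enc = 1.56e-10 C/m.
By Gauss's law (flux through the curved wall only), E·2πrL = λ_enc L/ε₀.
E = |λ_enc|/(2πε₀r) = (1.56×10^-10)/(2π·8.85×10^-12·2.12) = 1.32 N/C.

|E| = 1.32 N/C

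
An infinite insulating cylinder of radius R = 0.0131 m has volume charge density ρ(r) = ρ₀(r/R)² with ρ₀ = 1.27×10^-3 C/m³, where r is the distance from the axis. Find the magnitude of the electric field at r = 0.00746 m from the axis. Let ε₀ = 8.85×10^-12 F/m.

8.68e4 V/m

Choose a coaxial cylinder of radius r = 0.00746 m (arbitrary length L) as the Gaussian surface (r < R).
λ_enc = ∫₀^r ρ(r')·2πr' dr' = (2πρ₀/R²)·r^4/4 = 3.60×10^-8 C/m.
Since E is radial and uniform over the curved surface, Φ = E·2πrL = Q_enc/ε₀ = λ_enc L/ε₀.
E = |λ_enc|/(2πε₀r) = (3.60×10^-8)/(2π·8.85×10^-12·0.00746) = 8.68×10^4 N/C.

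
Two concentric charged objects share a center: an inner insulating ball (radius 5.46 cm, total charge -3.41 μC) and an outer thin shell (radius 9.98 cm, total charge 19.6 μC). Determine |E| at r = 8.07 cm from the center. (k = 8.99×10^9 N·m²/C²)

|E| ≈ 4.71×10^6 V/m

By spherical symmetry E is radial; choose a Gaussian sphere of radius r = 8.07 cm (between the bodies, 5.46 cm < r < 9.98 cm).
The shell at 9.98 cm lies outside the Gaussian surface, so Q_enc = -3.41 μC = -3.41×10^-6 C.
Gauss's law: E·4πr² = Q_enc/ε₀.
E = k|Q_enc|/r² = (8.99×10^9)(3.41×10^-6)/(0.0807)² = 4.71×10^6 N/C.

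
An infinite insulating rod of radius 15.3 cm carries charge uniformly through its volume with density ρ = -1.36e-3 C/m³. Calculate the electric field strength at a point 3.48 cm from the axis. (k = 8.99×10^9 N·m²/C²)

Take a coaxial cylindrical Gaussian surface of radius r = 3.48 cm and length L (r < R).
Charge inside radius r per length L is ρ·πr²·L, so λ_enc = ρπr² = -5.174e-6 C/m.
Applying ∮E·dA = Q_enc/ε₀ with the end caps contributing no flux:
E = 2k|λ_enc|/r = 2(8.99×10^9)(5.174×10^-6)/(0.0348) = 2.67×10^6 N/C.

2.67e6 N/C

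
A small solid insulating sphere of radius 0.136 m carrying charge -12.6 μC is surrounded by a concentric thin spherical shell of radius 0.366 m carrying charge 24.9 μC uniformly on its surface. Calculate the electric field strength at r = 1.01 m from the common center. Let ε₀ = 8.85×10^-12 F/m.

|E| = 1.08e5 N/C

Take a concentric spherical Gaussian surface of radius r = 1.01 m (r > 0.366 m, enclosing both).
Q_enc = (-12.6 μC) + (24.9 μC) = 1.23×10^-5 C.
Since E is radial and uniform over the Gaussian sphere, Φ = E·4πr² = Q_enc/ε₀.
E = |Q_enc|/(4πε₀r²) = (1.23e-5)/(4π·8.85×10^-12·(1.01)²) = 1.08×10^5 N/C.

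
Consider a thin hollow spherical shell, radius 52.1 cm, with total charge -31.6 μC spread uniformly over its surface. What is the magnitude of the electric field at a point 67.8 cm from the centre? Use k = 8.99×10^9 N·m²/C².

6.18e5 N/C

Symmetry ⇒ E = E(r) r̂. Gaussian sphere of radius r = 67.8 cm (r > 52.1 cm).
The entire shell is enclosed: Q_enc = -3.16e-5 C.
Since E is radial and uniform over the Gaussian sphere, Φ = E·4πr² = Q_enc/ε₀.
E = k|Q_enc|/r² = (8.99×10^9)(3.16×10^-5)/(0.678)² = 6.18×10^5 N/C.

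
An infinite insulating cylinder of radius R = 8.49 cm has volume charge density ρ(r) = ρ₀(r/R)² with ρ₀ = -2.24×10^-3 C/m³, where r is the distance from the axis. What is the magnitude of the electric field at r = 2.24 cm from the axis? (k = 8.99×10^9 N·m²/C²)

Take a coaxial cylindrical Gaussian surface of radius r = 2.24 cm and length L (r < R).
Integrating ρ over the cross-section to radius r: λ_enc = (2πρ₀/R²) ∫₀^r r'^3 dr' = 2πρ₀ r^4/(4·R²) = -1.229e-7 C/m.
Applying ∮E·dA = Q_enc/ε₀ with the end caps contributing no flux:
E = 2k|λ_enc|/r = 2(8.99×10^9)(1.229×10^-7)/(0.0224) = 9.86e4 N/C.

E = 9.86e4 V/m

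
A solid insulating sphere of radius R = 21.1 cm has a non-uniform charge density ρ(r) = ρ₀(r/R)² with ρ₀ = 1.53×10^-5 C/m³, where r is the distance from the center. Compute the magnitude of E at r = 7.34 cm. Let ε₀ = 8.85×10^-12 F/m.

|E| = 3.07×10^3 N/C

By spherical symmetry E is radial; choose a Gaussian sphere of radius r = 7.34 cm (r < R).
Integrate the density: Q_enc = 4π ∫₀^r ρ₀(r'/R)^2 r'² dr' = 4πρ₀ r^5/(5·R²) = 1.84×10^-9 C.
Applying ∮E·dA = Q_enc/ε₀ with Φ = E(4πr²):
E = |Q_enc|/(4πε₀r²) = (1.84×10^-9)/(4π·8.85×10^-12·(0.0734)²) = 3.07×10^3 N/C.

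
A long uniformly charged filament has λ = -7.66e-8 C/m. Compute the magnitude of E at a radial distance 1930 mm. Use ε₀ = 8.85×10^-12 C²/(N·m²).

|E| ≈ 714 V/m

Take a coaxial cylindrical Gaussian surface of radius r = 1930 mm and length L.
Q_enc = λL, so λ_enc = -7.66×10^-8 C/m.
Since E is radial and uniform over the curved surface, Φ = E·2πrL = Q_enc/ε₀ = λ_enc L/ε₀.
E = |λ_enc|/(2πε₀r) = (7.66×10^-8)/(2π·8.85×10^-12·1.93) = 714 N/C.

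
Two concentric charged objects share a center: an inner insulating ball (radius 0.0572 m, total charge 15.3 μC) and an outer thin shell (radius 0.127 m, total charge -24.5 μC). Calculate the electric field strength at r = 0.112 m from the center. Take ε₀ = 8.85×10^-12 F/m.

E ≈ 1.10×10^7 V/m

Take a concentric spherical Gaussian surface of radius r = 0.112 m (between the bodies, 0.0572 m < r < 0.127 m).
Only the inner charge is enclosed; the outer shell contributes nothing inside itself. Q_enc = 15.3 μC = 1.53e-5 C.
Gauss's law: E·4πr² = Q_enc/ε₀.
E = |Q_enc|/(4πε₀r²) = (1.53e-5)/(4π·8.85×10^-12·(0.112)²) = 1.10×10^7 N/C.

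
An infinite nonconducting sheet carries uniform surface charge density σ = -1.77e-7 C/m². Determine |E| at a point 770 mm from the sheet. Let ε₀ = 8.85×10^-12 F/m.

By planar symmetry E is perpendicular to the sheet and uniform; use a Gaussian pillbox with flat faces of area A on each side of the sheet.
Only the two end caps contribute flux: Φ = 2EA. With Q_enc = σA, Gauss's law gives E = |σ|/(2ε₀).
E = |σ|/(2ε₀) = (1.77e-7)/(2·8.85×10^-12) = 1.00×10^4 N/C.

E = 1.00×10^4 V/m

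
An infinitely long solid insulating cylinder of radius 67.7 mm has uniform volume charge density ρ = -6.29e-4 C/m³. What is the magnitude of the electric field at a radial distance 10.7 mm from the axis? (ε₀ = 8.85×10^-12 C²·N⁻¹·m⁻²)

Coaxial Gaussian cylinder, radius r = 10.7 mm, length L (r < R).
Enclosed charge per unit length: λ_enc = ρ·πr² = (-6.29×10^-4)π(0.0107)² = -2.262×10^-7 C/m.
Since E is radial and uniform over the curved surface, Φ = E·2πrL = Q_enc/ε₀ = λ_enc L/ε₀.
E = |λ_enc|/(2πε₀r) = (2.262e-7)/(2π·8.85×10^-12·0.0107) = 3.80×10^5 N/C.

E ≈ 3.80e5 N/C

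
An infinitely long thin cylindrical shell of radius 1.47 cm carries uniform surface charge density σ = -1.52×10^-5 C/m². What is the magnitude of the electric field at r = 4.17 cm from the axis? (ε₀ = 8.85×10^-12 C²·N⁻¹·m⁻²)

By cylindrical symmetry E is radial; use a coaxial Gaussian cylinder of radius 4.17 cm and length L (r > 1.47 cm).
The whole shell is enclosed: λ_enc = σ·2πR = (-1.52×10^-5)·2π·(0.0147) = -1.404e-6 C/m.
Since E is radial and uniform over the curved surface, Φ = E·2πrL = Q_enc/ε₀ = λ_enc L/ε₀.
E = |λ_enc|/(2πε₀r) = (1.404×10^-6)/(2π·8.85×10^-12·0.0417) = 6.05×10^5 N/C.

|E| = 6.05×10^5 V/m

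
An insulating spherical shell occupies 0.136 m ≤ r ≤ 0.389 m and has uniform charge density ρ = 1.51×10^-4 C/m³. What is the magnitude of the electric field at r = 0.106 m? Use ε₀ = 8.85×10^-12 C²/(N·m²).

By spherical symmetry E is radial; choose a Gaussian sphere of radius r = 0.106 m (r < 0.136 m, inside the empty cavity).
Q_enc = 0 (all charge lies at larger r); Gauss's law gives E = 0.

E = 0 (no enclosed charge)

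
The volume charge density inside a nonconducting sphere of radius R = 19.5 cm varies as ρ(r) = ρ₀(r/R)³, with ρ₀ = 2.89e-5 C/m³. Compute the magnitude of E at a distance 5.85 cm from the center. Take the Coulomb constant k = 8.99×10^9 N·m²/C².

|E| ≈ 859 V/m

Symmetry ⇒ E = E(r) r̂. Gaussian sphere of radius r = 5.85 cm (r < R).
Integrate the density: Q_enc = 4π ∫₀^r ρ₀(r'/R)^3 r'² dr' = 4πρ₀ r^6/(6·R³) = 3.272×10^-10 C.
Since E is radial and uniform over the Gaussian sphere, Φ = E·4πr² = Q_enc/ε₀.
E = k|Q_enc|/r² = (8.99×10^9)(3.272×10^-10)/(0.0585)² = 859 N/C.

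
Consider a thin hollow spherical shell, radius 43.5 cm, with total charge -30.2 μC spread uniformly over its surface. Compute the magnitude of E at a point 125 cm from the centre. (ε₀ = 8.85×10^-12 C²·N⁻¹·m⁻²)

E = 1.74×10^5 V/m

Use a concentric Gaussian sphere at r = 125 cm (r > 43.5 cm).
The entire shell is enclosed: Q_enc = -3.02×10^-5 C.
Applying ∮E·dA = Q_enc/ε₀ with Φ = E(4πr²):
E = |Q_enc|/(4πε₀r²) = (3.02e-5)/(4π·8.85×10^-12·(1.25)²) = 1.74e5 N/C.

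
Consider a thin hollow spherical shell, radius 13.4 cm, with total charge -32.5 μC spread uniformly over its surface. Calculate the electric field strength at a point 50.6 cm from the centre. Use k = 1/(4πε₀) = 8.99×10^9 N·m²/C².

Use a concentric Gaussian sphere at r = 50.6 cm (r > 13.4 cm).
The entire shell is enclosed: Q_enc = -3.25e-5 C.
Applying ∮E·dA = Q_enc/ε₀ with Φ = E(4πr²):
E = k|Q_enc|/r² = (8.99×10^9)(3.25×10^-5)/(0.506)² = 1.14×10^6 N/C.

E = 1.14×10^6 N/C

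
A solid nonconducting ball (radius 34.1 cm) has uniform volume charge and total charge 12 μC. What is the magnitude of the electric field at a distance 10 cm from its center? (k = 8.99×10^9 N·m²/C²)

|E| = 2.72×10^5 V/m

Use a concentric Gaussian sphere at r = 10 cm (r < R).
For a uniform sphere the enclosed fraction is (r/R)³, so Q_enc = (12 μC)(0.1/0.341)³ = 3.026e-7 C.
Since E is radial and uniform over the Gaussian sphere, Φ = E·4πr² = Q_enc/ε₀.
E = k|Q_enc|/r² = (8.99×10^9)(3.026×10^-7)/(0.1)² = 2.72e5 N/C.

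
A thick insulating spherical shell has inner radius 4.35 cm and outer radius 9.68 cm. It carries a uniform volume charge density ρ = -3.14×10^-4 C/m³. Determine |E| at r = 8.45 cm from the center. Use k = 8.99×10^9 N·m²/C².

|E| ≈ 8.63e5 V/m

Symmetry ⇒ E = E(r) r̂. Gaussian sphere of radius r = 8.45 cm (within the shell material, 4.35 cm < r < 9.68 cm).
Enclosed charge is the volume from a to r: Q_enc = (4π/3)ρ(r³ − a³) = -6.853e-7 C.
Gauss's law: E·4πr² = Q_enc/ε₀.
E = k|Q_enc|/r² = (8.99×10^9)(6.853×10^-7)/(0.0845)² = 8.63×10^5 N/C.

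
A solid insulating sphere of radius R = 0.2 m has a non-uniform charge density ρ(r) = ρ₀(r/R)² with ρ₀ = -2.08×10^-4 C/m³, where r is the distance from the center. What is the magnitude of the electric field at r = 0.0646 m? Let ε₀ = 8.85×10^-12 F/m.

E ≈ 3.17×10^4 N/C

Take a concentric spherical Gaussian surface of radius r = 0.0646 m (r < R).
Integrate the density: Q_enc = 4π ∫₀^r ρ₀(r'/R)^2 r'² dr' = 4πρ₀ r^5/(5·R²) = -1.47×10^-8 C.
Applying ∮E·dA = Q_enc/ε₀ with Φ = E(4πr²):
E = |Q_enc|/(4πε₀r²) = (1.47e-8)/(4π·8.85×10^-12·(0.0646)²) = 3.17×10^4 N/C.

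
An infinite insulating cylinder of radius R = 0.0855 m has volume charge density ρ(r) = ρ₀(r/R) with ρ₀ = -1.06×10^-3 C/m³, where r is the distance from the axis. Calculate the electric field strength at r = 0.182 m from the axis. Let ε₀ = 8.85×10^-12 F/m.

Choose a coaxial cylinder of radius r = 0.182 m (arbitrary length L) as the Gaussian surface (r > R, full charge per length enclosed).
λ_enc = 2π ∫₀^R ρ₀(r'/R)^1 r' dr' = 2πρ₀R²/3 = -1.623×10^-5 C/m.
Since E is radial and uniform over the curved surface, Φ = E·2πrL = Q_enc/ε₀ = λ_enc L/ε₀.
E = |λ_enc|/(2πε₀r) = (1.623e-5)/(2π·8.85×10^-12·0.182) = 1.60e6 N/C.

E ≈ 1.60e6 V/m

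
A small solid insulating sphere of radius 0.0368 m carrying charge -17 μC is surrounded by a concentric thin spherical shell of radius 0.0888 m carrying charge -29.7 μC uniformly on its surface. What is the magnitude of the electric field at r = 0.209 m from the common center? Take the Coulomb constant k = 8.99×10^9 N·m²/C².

By spherical symmetry E is radial; choose a Gaussian sphere of radius r = 0.209 m (r > 0.0888 m, enclosing both).
Q_enc = (-17 μC) + (-29.7 μC) = -4.67e-5 C.
Gauss's law: E·4πr² = Q_enc/ε₀.
E = k|Q_enc|/r² = (8.99×10^9)(4.67×10^-5)/(0.209)² = 9.61×10^6 N/C.

|E| ≈ 9.61×10^6 V/m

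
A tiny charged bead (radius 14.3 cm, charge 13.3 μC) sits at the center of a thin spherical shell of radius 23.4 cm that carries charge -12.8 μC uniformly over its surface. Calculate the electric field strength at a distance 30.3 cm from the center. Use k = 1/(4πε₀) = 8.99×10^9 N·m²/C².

By spherical symmetry E is radial; choose a Gaussian sphere of radius r = 30.3 cm (r > 23.4 cm, enclosing both).
Q_enc = (13.3 μC) + (-12.8 μC) = 5.00×10^-7 C.
Gauss's law: E·4πr² = Q_enc/ε₀.
E = k|Q_enc|/r² = (8.99×10^9)(5.00×10^-7)/(0.303)² = 4.90e4 N/C.

|E| ≈ 4.90e4 N/C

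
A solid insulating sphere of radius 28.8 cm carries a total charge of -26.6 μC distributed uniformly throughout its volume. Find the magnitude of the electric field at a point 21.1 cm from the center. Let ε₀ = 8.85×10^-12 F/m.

By spherical symmetry E is radial; choose a Gaussian sphere of radius r = 21.1 cm (r < R).
For a uniform sphere the enclosed fraction is (r/R)³, so Q_enc = (-26.6 μC)(0.211/0.288)³ = -1.046e-5 C.
Since E is radial and uniform over the Gaussian sphere, Φ = E·4πr² = Q_enc/ε₀.
E = |Q_enc|/(4πε₀r²) = (1.046×10^-5)/(4π·8.85×10^-12·(0.211)²) = 2.11e6 N/C.

|E| = 2.11e6 V/m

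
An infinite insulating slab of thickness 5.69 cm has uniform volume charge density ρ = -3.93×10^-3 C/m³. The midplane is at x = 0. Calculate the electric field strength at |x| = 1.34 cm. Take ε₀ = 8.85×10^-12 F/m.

|E| ≈ 5.95×10^6 N/C

By symmetry E is perpendicular to the slab. A Gaussian pillbox from −1.34 cm to +1.34 cm (face area A) lies entirely within the slab.
Q_enc = ρ·(2x)·A and flux = 2EA, so 2EA = 2ρxA/ε₀ ⇒ E = |ρ|x/ε₀.
E = (3.93×10^-3)(0.0134)/(8.85×10^-12) = 5.95e6 N/C.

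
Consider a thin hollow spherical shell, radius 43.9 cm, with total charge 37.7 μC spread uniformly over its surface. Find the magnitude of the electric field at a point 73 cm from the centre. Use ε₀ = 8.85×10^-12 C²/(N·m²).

|E| ≈ 6.36×10^5 N/C

By spherical symmetry E is radial; choose a Gaussian sphere of radius r = 73 cm (r > 43.9 cm).
The entire shell is enclosed: Q_enc = 3.77×10^-5 C.
By Gauss's law, ∮E·dA = E·4πr² = Q_enc/ε₀.
E = |Q_enc|/(4πε₀r²) = (3.77×10^-5)/(4π·8.85×10^-12·(0.73)²) = 6.36e5 N/C.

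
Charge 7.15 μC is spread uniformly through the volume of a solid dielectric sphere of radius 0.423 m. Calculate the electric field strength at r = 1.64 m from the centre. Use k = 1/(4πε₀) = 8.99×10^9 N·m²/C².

Symmetry ⇒ E = E(r) r̂. Gaussian sphere of radius r = 1.64 m (r > R, so the entire charge is enclosed).
Q_enc = 7.15 μC = 7.15e-6 C.
Applying ∮E·dA = Q_enc/ε₀ with Φ = E(4πr²):
E = k|Q_enc|/r² = (8.99×10^9)(7.15e-6)/(1.64)² = 2.39e4 N/C.

|E| = 2.39×10^4 N/C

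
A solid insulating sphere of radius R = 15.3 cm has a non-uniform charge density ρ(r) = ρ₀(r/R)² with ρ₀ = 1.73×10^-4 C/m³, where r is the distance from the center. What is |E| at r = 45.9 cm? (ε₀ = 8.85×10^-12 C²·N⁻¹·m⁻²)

Symmetry ⇒ E = E(r) r̂. Gaussian sphere of radius r = 45.9 cm (r > R, all charge enclosed).
Q_enc = 4π ∫₀^R ρ₀(r'/R)^2 r'² dr' = 4πρ₀R³/5 = 1.557×10^-6 C.
Applying ∮E·dA = Q_enc/ε₀ with Φ = E(4πr²):
E = |Q_enc|/(4πε₀r²) = (1.557×10^-6)/(4π·8.85×10^-12·(0.459)²) = 6.65e4 N/C.

|E| ≈ 6.65×10^4 N/C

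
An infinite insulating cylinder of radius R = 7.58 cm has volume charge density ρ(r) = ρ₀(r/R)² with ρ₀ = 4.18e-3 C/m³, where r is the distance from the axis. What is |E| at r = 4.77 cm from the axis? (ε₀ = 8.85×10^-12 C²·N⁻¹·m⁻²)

Take a coaxial cylindrical Gaussian surface of radius r = 4.77 cm and length L (r < R).
λ_enc = ∫₀^r ρ(r')·2πr' dr' = (2πρ₀/R²)·r^4/4 = 5.916×10^-6 C/m.
Since E is radial and uniform over the curved surface, Φ = E·2πrL = Q_enc/ε₀ = λ_enc L/ε₀.
E = |λ_enc|/(2πε₀r) = (5.916×10^-6)/(2π·8.85×10^-12·0.0477) = 2.23×10^6 N/C.

|E| = 2.23e6 N/C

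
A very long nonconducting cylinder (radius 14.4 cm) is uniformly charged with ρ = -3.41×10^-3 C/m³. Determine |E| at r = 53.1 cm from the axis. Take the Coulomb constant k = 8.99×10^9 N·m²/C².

Take a coaxial cylindrical Gaussian surface of radius r = 53.1 cm and length L (r > 14.4 cm, full cross-section enclosed).
λ_enc = ρ·πR² = (-3.41e-3)π(0.144)² = -2.221×10^-4 C/m.
Since E is radial and uniform over the curved surface, Φ = E·2πrL = Q_enc/ε₀ = λ_enc L/ε₀.
E = 2k|λ_enc|/r = 2(8.99×10^9)(2.221×10^-4)/(0.531) = 7.52×10^6 N/C.

|E| ≈ 7.52×10^6 N/C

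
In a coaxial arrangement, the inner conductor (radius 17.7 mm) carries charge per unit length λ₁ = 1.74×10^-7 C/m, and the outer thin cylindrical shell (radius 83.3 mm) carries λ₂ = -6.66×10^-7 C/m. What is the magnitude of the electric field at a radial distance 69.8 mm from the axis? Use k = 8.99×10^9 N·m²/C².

|E| ≈ 4.48×10^4 N/C

Coaxial Gaussian cylinder, radius r = 69.8 mm, length L (between the conductors, 17.7 mm < r < 83.3 mm).
Only the inner wire is enclosed; the outer shell contributes nothing inside itself. λ_enc = λ₁ = 1.74e-7 C/m.
By Gauss's law (flux through the curved wall only), E·2πrL = λ_enc L/ε₀.
E = 2k|λ_enc|/r = 2(8.99×10^9)(1.74×10^-7)/(0.0698) = 4.48e4 N/C.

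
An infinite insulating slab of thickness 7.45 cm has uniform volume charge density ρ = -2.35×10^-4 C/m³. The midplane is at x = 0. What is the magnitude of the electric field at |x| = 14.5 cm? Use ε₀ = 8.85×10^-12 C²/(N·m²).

|E| ≈ 9.89e5 N/C

The point |x| = 14.5 cm lies outside the slab (half-thickness 0.03725 m). A symmetric pillbox spanning the full slab encloses Q_enc = ρ·d·A.
Flux = 2EA ⇒ E = |ρ|d/(2ε₀), independent of distance outside.
E = (2.35e-4)(0.0745)/(2·8.85×10^-12) = 9.89×10^5 N/C.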